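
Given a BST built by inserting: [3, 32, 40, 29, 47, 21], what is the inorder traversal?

Tree insertion order: [3, 32, 40, 29, 47, 21]
Tree (level-order array): [3, None, 32, 29, 40, 21, None, None, 47]
Inorder traversal: [3, 21, 29, 32, 40, 47]


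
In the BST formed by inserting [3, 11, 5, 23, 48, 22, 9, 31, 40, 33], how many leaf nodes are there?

Tree built from: [3, 11, 5, 23, 48, 22, 9, 31, 40, 33]
Tree (level-order array): [3, None, 11, 5, 23, None, 9, 22, 48, None, None, None, None, 31, None, None, 40, 33]
Rule: A leaf has 0 children.
Per-node child counts:
  node 3: 1 child(ren)
  node 11: 2 child(ren)
  node 5: 1 child(ren)
  node 9: 0 child(ren)
  node 23: 2 child(ren)
  node 22: 0 child(ren)
  node 48: 1 child(ren)
  node 31: 1 child(ren)
  node 40: 1 child(ren)
  node 33: 0 child(ren)
Matching nodes: [9, 22, 33]
Count of leaf nodes: 3


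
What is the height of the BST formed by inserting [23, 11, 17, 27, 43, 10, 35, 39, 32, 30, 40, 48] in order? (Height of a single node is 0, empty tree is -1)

Insertion order: [23, 11, 17, 27, 43, 10, 35, 39, 32, 30, 40, 48]
Tree (level-order array): [23, 11, 27, 10, 17, None, 43, None, None, None, None, 35, 48, 32, 39, None, None, 30, None, None, 40]
Compute height bottom-up (empty subtree = -1):
  height(10) = 1 + max(-1, -1) = 0
  height(17) = 1 + max(-1, -1) = 0
  height(11) = 1 + max(0, 0) = 1
  height(30) = 1 + max(-1, -1) = 0
  height(32) = 1 + max(0, -1) = 1
  height(40) = 1 + max(-1, -1) = 0
  height(39) = 1 + max(-1, 0) = 1
  height(35) = 1 + max(1, 1) = 2
  height(48) = 1 + max(-1, -1) = 0
  height(43) = 1 + max(2, 0) = 3
  height(27) = 1 + max(-1, 3) = 4
  height(23) = 1 + max(1, 4) = 5
Height = 5


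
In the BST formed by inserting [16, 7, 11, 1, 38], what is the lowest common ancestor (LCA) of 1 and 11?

Tree insertion order: [16, 7, 11, 1, 38]
Tree (level-order array): [16, 7, 38, 1, 11]
In a BST, the LCA of p=1, q=11 is the first node v on the
root-to-leaf path with p <= v <= q (go left if both < v, right if both > v).
Walk from root:
  at 16: both 1 and 11 < 16, go left
  at 7: 1 <= 7 <= 11, this is the LCA
LCA = 7


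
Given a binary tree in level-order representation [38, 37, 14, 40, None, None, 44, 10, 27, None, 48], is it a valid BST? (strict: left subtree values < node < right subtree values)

Level-order array: [38, 37, 14, 40, None, None, 44, 10, 27, None, 48]
Validate using subtree bounds (lo, hi): at each node, require lo < value < hi,
then recurse left with hi=value and right with lo=value.
Preorder trace (stopping at first violation):
  at node 38 with bounds (-inf, +inf): OK
  at node 37 with bounds (-inf, 38): OK
  at node 40 with bounds (-inf, 37): VIOLATION
Node 40 violates its bound: not (-inf < 40 < 37).
Result: Not a valid BST


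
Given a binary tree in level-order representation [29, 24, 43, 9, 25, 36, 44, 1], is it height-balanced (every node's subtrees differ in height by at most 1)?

Tree (level-order array): [29, 24, 43, 9, 25, 36, 44, 1]
Definition: a tree is height-balanced if, at every node, |h(left) - h(right)| <= 1 (empty subtree has height -1).
Bottom-up per-node check:
  node 1: h_left=-1, h_right=-1, diff=0 [OK], height=0
  node 9: h_left=0, h_right=-1, diff=1 [OK], height=1
  node 25: h_left=-1, h_right=-1, diff=0 [OK], height=0
  node 24: h_left=1, h_right=0, diff=1 [OK], height=2
  node 36: h_left=-1, h_right=-1, diff=0 [OK], height=0
  node 44: h_left=-1, h_right=-1, diff=0 [OK], height=0
  node 43: h_left=0, h_right=0, diff=0 [OK], height=1
  node 29: h_left=2, h_right=1, diff=1 [OK], height=3
All nodes satisfy the balance condition.
Result: Balanced


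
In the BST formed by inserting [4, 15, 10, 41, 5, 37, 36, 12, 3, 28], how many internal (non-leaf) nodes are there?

Tree built from: [4, 15, 10, 41, 5, 37, 36, 12, 3, 28]
Tree (level-order array): [4, 3, 15, None, None, 10, 41, 5, 12, 37, None, None, None, None, None, 36, None, 28]
Rule: An internal node has at least one child.
Per-node child counts:
  node 4: 2 child(ren)
  node 3: 0 child(ren)
  node 15: 2 child(ren)
  node 10: 2 child(ren)
  node 5: 0 child(ren)
  node 12: 0 child(ren)
  node 41: 1 child(ren)
  node 37: 1 child(ren)
  node 36: 1 child(ren)
  node 28: 0 child(ren)
Matching nodes: [4, 15, 10, 41, 37, 36]
Count of internal (non-leaf) nodes: 6


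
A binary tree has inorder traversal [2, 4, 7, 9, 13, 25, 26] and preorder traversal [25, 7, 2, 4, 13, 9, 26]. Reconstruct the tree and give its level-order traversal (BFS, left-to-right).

Inorder:  [2, 4, 7, 9, 13, 25, 26]
Preorder: [25, 7, 2, 4, 13, 9, 26]
Algorithm: preorder visits root first, so consume preorder in order;
for each root, split the current inorder slice at that value into
left-subtree inorder and right-subtree inorder, then recurse.
Recursive splits:
  root=25; inorder splits into left=[2, 4, 7, 9, 13], right=[26]
  root=7; inorder splits into left=[2, 4], right=[9, 13]
  root=2; inorder splits into left=[], right=[4]
  root=4; inorder splits into left=[], right=[]
  root=13; inorder splits into left=[9], right=[]
  root=9; inorder splits into left=[], right=[]
  root=26; inorder splits into left=[], right=[]
Reconstructed level-order: [25, 7, 26, 2, 13, 4, 9]


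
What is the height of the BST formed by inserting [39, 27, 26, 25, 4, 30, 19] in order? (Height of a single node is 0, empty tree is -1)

Insertion order: [39, 27, 26, 25, 4, 30, 19]
Tree (level-order array): [39, 27, None, 26, 30, 25, None, None, None, 4, None, None, 19]
Compute height bottom-up (empty subtree = -1):
  height(19) = 1 + max(-1, -1) = 0
  height(4) = 1 + max(-1, 0) = 1
  height(25) = 1 + max(1, -1) = 2
  height(26) = 1 + max(2, -1) = 3
  height(30) = 1 + max(-1, -1) = 0
  height(27) = 1 + max(3, 0) = 4
  height(39) = 1 + max(4, -1) = 5
Height = 5


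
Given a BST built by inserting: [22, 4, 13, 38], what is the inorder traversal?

Tree insertion order: [22, 4, 13, 38]
Tree (level-order array): [22, 4, 38, None, 13]
Inorder traversal: [4, 13, 22, 38]


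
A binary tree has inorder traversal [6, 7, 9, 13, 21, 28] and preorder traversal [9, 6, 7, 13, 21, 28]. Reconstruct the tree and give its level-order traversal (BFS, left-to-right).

Inorder:  [6, 7, 9, 13, 21, 28]
Preorder: [9, 6, 7, 13, 21, 28]
Algorithm: preorder visits root first, so consume preorder in order;
for each root, split the current inorder slice at that value into
left-subtree inorder and right-subtree inorder, then recurse.
Recursive splits:
  root=9; inorder splits into left=[6, 7], right=[13, 21, 28]
  root=6; inorder splits into left=[], right=[7]
  root=7; inorder splits into left=[], right=[]
  root=13; inorder splits into left=[], right=[21, 28]
  root=21; inorder splits into left=[], right=[28]
  root=28; inorder splits into left=[], right=[]
Reconstructed level-order: [9, 6, 13, 7, 21, 28]


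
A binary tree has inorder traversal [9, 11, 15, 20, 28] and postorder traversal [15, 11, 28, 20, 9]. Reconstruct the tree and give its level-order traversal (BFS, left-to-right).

Inorder:   [9, 11, 15, 20, 28]
Postorder: [15, 11, 28, 20, 9]
Algorithm: postorder visits root last, so walk postorder right-to-left;
each value is the root of the current inorder slice — split it at that
value, recurse on the right subtree first, then the left.
Recursive splits:
  root=9; inorder splits into left=[], right=[11, 15, 20, 28]
  root=20; inorder splits into left=[11, 15], right=[28]
  root=28; inorder splits into left=[], right=[]
  root=11; inorder splits into left=[], right=[15]
  root=15; inorder splits into left=[], right=[]
Reconstructed level-order: [9, 20, 11, 28, 15]


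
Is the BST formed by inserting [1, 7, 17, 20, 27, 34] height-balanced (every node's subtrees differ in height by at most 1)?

Tree (level-order array): [1, None, 7, None, 17, None, 20, None, 27, None, 34]
Definition: a tree is height-balanced if, at every node, |h(left) - h(right)| <= 1 (empty subtree has height -1).
Bottom-up per-node check:
  node 34: h_left=-1, h_right=-1, diff=0 [OK], height=0
  node 27: h_left=-1, h_right=0, diff=1 [OK], height=1
  node 20: h_left=-1, h_right=1, diff=2 [FAIL (|-1-1|=2 > 1)], height=2
  node 17: h_left=-1, h_right=2, diff=3 [FAIL (|-1-2|=3 > 1)], height=3
  node 7: h_left=-1, h_right=3, diff=4 [FAIL (|-1-3|=4 > 1)], height=4
  node 1: h_left=-1, h_right=4, diff=5 [FAIL (|-1-4|=5 > 1)], height=5
Node 20 violates the condition: |-1 - 1| = 2 > 1.
Result: Not balanced


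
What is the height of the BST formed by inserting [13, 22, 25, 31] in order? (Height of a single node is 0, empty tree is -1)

Insertion order: [13, 22, 25, 31]
Tree (level-order array): [13, None, 22, None, 25, None, 31]
Compute height bottom-up (empty subtree = -1):
  height(31) = 1 + max(-1, -1) = 0
  height(25) = 1 + max(-1, 0) = 1
  height(22) = 1 + max(-1, 1) = 2
  height(13) = 1 + max(-1, 2) = 3
Height = 3


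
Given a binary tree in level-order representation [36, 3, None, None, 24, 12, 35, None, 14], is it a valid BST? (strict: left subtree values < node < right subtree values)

Level-order array: [36, 3, None, None, 24, 12, 35, None, 14]
Validate using subtree bounds (lo, hi): at each node, require lo < value < hi,
then recurse left with hi=value and right with lo=value.
Preorder trace (stopping at first violation):
  at node 36 with bounds (-inf, +inf): OK
  at node 3 with bounds (-inf, 36): OK
  at node 24 with bounds (3, 36): OK
  at node 12 with bounds (3, 24): OK
  at node 14 with bounds (12, 24): OK
  at node 35 with bounds (24, 36): OK
No violation found at any node.
Result: Valid BST


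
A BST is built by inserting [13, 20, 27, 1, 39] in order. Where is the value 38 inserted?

Starting tree (level order): [13, 1, 20, None, None, None, 27, None, 39]
Insertion path: 13 -> 20 -> 27 -> 39
Result: insert 38 as left child of 39
Final tree (level order): [13, 1, 20, None, None, None, 27, None, 39, 38]


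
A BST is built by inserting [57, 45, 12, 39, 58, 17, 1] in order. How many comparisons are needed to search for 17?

Search path for 17: 57 -> 45 -> 12 -> 39 -> 17
Found: True
Comparisons: 5


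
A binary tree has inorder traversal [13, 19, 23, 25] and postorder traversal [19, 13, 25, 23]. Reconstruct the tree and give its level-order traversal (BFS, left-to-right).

Inorder:   [13, 19, 23, 25]
Postorder: [19, 13, 25, 23]
Algorithm: postorder visits root last, so walk postorder right-to-left;
each value is the root of the current inorder slice — split it at that
value, recurse on the right subtree first, then the left.
Recursive splits:
  root=23; inorder splits into left=[13, 19], right=[25]
  root=25; inorder splits into left=[], right=[]
  root=13; inorder splits into left=[], right=[19]
  root=19; inorder splits into left=[], right=[]
Reconstructed level-order: [23, 13, 25, 19]


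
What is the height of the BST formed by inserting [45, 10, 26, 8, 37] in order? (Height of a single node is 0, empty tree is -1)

Insertion order: [45, 10, 26, 8, 37]
Tree (level-order array): [45, 10, None, 8, 26, None, None, None, 37]
Compute height bottom-up (empty subtree = -1):
  height(8) = 1 + max(-1, -1) = 0
  height(37) = 1 + max(-1, -1) = 0
  height(26) = 1 + max(-1, 0) = 1
  height(10) = 1 + max(0, 1) = 2
  height(45) = 1 + max(2, -1) = 3
Height = 3


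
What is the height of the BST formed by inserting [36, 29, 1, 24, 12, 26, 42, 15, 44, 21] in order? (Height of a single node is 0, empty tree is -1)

Insertion order: [36, 29, 1, 24, 12, 26, 42, 15, 44, 21]
Tree (level-order array): [36, 29, 42, 1, None, None, 44, None, 24, None, None, 12, 26, None, 15, None, None, None, 21]
Compute height bottom-up (empty subtree = -1):
  height(21) = 1 + max(-1, -1) = 0
  height(15) = 1 + max(-1, 0) = 1
  height(12) = 1 + max(-1, 1) = 2
  height(26) = 1 + max(-1, -1) = 0
  height(24) = 1 + max(2, 0) = 3
  height(1) = 1 + max(-1, 3) = 4
  height(29) = 1 + max(4, -1) = 5
  height(44) = 1 + max(-1, -1) = 0
  height(42) = 1 + max(-1, 0) = 1
  height(36) = 1 + max(5, 1) = 6
Height = 6


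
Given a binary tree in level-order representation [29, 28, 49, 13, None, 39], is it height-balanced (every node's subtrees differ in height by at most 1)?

Tree (level-order array): [29, 28, 49, 13, None, 39]
Definition: a tree is height-balanced if, at every node, |h(left) - h(right)| <= 1 (empty subtree has height -1).
Bottom-up per-node check:
  node 13: h_left=-1, h_right=-1, diff=0 [OK], height=0
  node 28: h_left=0, h_right=-1, diff=1 [OK], height=1
  node 39: h_left=-1, h_right=-1, diff=0 [OK], height=0
  node 49: h_left=0, h_right=-1, diff=1 [OK], height=1
  node 29: h_left=1, h_right=1, diff=0 [OK], height=2
All nodes satisfy the balance condition.
Result: Balanced


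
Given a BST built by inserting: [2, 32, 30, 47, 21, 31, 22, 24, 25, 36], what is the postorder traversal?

Tree insertion order: [2, 32, 30, 47, 21, 31, 22, 24, 25, 36]
Tree (level-order array): [2, None, 32, 30, 47, 21, 31, 36, None, None, 22, None, None, None, None, None, 24, None, 25]
Postorder traversal: [25, 24, 22, 21, 31, 30, 36, 47, 32, 2]


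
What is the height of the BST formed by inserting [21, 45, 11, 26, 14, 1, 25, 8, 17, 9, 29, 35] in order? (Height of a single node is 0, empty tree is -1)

Insertion order: [21, 45, 11, 26, 14, 1, 25, 8, 17, 9, 29, 35]
Tree (level-order array): [21, 11, 45, 1, 14, 26, None, None, 8, None, 17, 25, 29, None, 9, None, None, None, None, None, 35]
Compute height bottom-up (empty subtree = -1):
  height(9) = 1 + max(-1, -1) = 0
  height(8) = 1 + max(-1, 0) = 1
  height(1) = 1 + max(-1, 1) = 2
  height(17) = 1 + max(-1, -1) = 0
  height(14) = 1 + max(-1, 0) = 1
  height(11) = 1 + max(2, 1) = 3
  height(25) = 1 + max(-1, -1) = 0
  height(35) = 1 + max(-1, -1) = 0
  height(29) = 1 + max(-1, 0) = 1
  height(26) = 1 + max(0, 1) = 2
  height(45) = 1 + max(2, -1) = 3
  height(21) = 1 + max(3, 3) = 4
Height = 4


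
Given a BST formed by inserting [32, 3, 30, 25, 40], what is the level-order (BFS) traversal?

Tree insertion order: [32, 3, 30, 25, 40]
Tree (level-order array): [32, 3, 40, None, 30, None, None, 25]
BFS from the root, enqueuing left then right child of each popped node:
  queue [32] -> pop 32, enqueue [3, 40], visited so far: [32]
  queue [3, 40] -> pop 3, enqueue [30], visited so far: [32, 3]
  queue [40, 30] -> pop 40, enqueue [none], visited so far: [32, 3, 40]
  queue [30] -> pop 30, enqueue [25], visited so far: [32, 3, 40, 30]
  queue [25] -> pop 25, enqueue [none], visited so far: [32, 3, 40, 30, 25]
Result: [32, 3, 40, 30, 25]


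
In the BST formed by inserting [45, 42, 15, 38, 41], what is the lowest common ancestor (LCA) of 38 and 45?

Tree insertion order: [45, 42, 15, 38, 41]
Tree (level-order array): [45, 42, None, 15, None, None, 38, None, 41]
In a BST, the LCA of p=38, q=45 is the first node v on the
root-to-leaf path with p <= v <= q (go left if both < v, right if both > v).
Walk from root:
  at 45: 38 <= 45 <= 45, this is the LCA
LCA = 45


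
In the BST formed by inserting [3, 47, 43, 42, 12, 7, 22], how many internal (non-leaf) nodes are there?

Tree built from: [3, 47, 43, 42, 12, 7, 22]
Tree (level-order array): [3, None, 47, 43, None, 42, None, 12, None, 7, 22]
Rule: An internal node has at least one child.
Per-node child counts:
  node 3: 1 child(ren)
  node 47: 1 child(ren)
  node 43: 1 child(ren)
  node 42: 1 child(ren)
  node 12: 2 child(ren)
  node 7: 0 child(ren)
  node 22: 0 child(ren)
Matching nodes: [3, 47, 43, 42, 12]
Count of internal (non-leaf) nodes: 5


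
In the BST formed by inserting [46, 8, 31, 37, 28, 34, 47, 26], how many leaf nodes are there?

Tree built from: [46, 8, 31, 37, 28, 34, 47, 26]
Tree (level-order array): [46, 8, 47, None, 31, None, None, 28, 37, 26, None, 34]
Rule: A leaf has 0 children.
Per-node child counts:
  node 46: 2 child(ren)
  node 8: 1 child(ren)
  node 31: 2 child(ren)
  node 28: 1 child(ren)
  node 26: 0 child(ren)
  node 37: 1 child(ren)
  node 34: 0 child(ren)
  node 47: 0 child(ren)
Matching nodes: [26, 34, 47]
Count of leaf nodes: 3


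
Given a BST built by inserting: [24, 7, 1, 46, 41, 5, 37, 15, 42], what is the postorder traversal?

Tree insertion order: [24, 7, 1, 46, 41, 5, 37, 15, 42]
Tree (level-order array): [24, 7, 46, 1, 15, 41, None, None, 5, None, None, 37, 42]
Postorder traversal: [5, 1, 15, 7, 37, 42, 41, 46, 24]


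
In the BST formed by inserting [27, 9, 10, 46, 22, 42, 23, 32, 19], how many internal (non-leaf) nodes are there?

Tree built from: [27, 9, 10, 46, 22, 42, 23, 32, 19]
Tree (level-order array): [27, 9, 46, None, 10, 42, None, None, 22, 32, None, 19, 23]
Rule: An internal node has at least one child.
Per-node child counts:
  node 27: 2 child(ren)
  node 9: 1 child(ren)
  node 10: 1 child(ren)
  node 22: 2 child(ren)
  node 19: 0 child(ren)
  node 23: 0 child(ren)
  node 46: 1 child(ren)
  node 42: 1 child(ren)
  node 32: 0 child(ren)
Matching nodes: [27, 9, 10, 22, 46, 42]
Count of internal (non-leaf) nodes: 6


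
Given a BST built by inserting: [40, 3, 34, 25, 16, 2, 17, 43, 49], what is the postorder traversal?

Tree insertion order: [40, 3, 34, 25, 16, 2, 17, 43, 49]
Tree (level-order array): [40, 3, 43, 2, 34, None, 49, None, None, 25, None, None, None, 16, None, None, 17]
Postorder traversal: [2, 17, 16, 25, 34, 3, 49, 43, 40]


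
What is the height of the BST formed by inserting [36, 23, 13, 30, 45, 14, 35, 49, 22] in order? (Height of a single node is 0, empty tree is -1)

Insertion order: [36, 23, 13, 30, 45, 14, 35, 49, 22]
Tree (level-order array): [36, 23, 45, 13, 30, None, 49, None, 14, None, 35, None, None, None, 22]
Compute height bottom-up (empty subtree = -1):
  height(22) = 1 + max(-1, -1) = 0
  height(14) = 1 + max(-1, 0) = 1
  height(13) = 1 + max(-1, 1) = 2
  height(35) = 1 + max(-1, -1) = 0
  height(30) = 1 + max(-1, 0) = 1
  height(23) = 1 + max(2, 1) = 3
  height(49) = 1 + max(-1, -1) = 0
  height(45) = 1 + max(-1, 0) = 1
  height(36) = 1 + max(3, 1) = 4
Height = 4


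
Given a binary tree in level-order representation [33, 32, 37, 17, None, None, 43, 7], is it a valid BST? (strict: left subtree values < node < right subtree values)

Level-order array: [33, 32, 37, 17, None, None, 43, 7]
Validate using subtree bounds (lo, hi): at each node, require lo < value < hi,
then recurse left with hi=value and right with lo=value.
Preorder trace (stopping at first violation):
  at node 33 with bounds (-inf, +inf): OK
  at node 32 with bounds (-inf, 33): OK
  at node 17 with bounds (-inf, 32): OK
  at node 7 with bounds (-inf, 17): OK
  at node 37 with bounds (33, +inf): OK
  at node 43 with bounds (37, +inf): OK
No violation found at any node.
Result: Valid BST


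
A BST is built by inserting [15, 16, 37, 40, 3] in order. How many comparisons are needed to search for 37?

Search path for 37: 15 -> 16 -> 37
Found: True
Comparisons: 3


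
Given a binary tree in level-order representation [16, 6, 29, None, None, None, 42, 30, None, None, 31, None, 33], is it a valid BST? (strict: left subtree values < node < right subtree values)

Level-order array: [16, 6, 29, None, None, None, 42, 30, None, None, 31, None, 33]
Validate using subtree bounds (lo, hi): at each node, require lo < value < hi,
then recurse left with hi=value and right with lo=value.
Preorder trace (stopping at first violation):
  at node 16 with bounds (-inf, +inf): OK
  at node 6 with bounds (-inf, 16): OK
  at node 29 with bounds (16, +inf): OK
  at node 42 with bounds (29, +inf): OK
  at node 30 with bounds (29, 42): OK
  at node 31 with bounds (30, 42): OK
  at node 33 with bounds (31, 42): OK
No violation found at any node.
Result: Valid BST


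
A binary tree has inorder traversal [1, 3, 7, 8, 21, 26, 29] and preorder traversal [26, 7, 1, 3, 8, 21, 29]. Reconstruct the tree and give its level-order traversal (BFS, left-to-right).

Inorder:  [1, 3, 7, 8, 21, 26, 29]
Preorder: [26, 7, 1, 3, 8, 21, 29]
Algorithm: preorder visits root first, so consume preorder in order;
for each root, split the current inorder slice at that value into
left-subtree inorder and right-subtree inorder, then recurse.
Recursive splits:
  root=26; inorder splits into left=[1, 3, 7, 8, 21], right=[29]
  root=7; inorder splits into left=[1, 3], right=[8, 21]
  root=1; inorder splits into left=[], right=[3]
  root=3; inorder splits into left=[], right=[]
  root=8; inorder splits into left=[], right=[21]
  root=21; inorder splits into left=[], right=[]
  root=29; inorder splits into left=[], right=[]
Reconstructed level-order: [26, 7, 29, 1, 8, 3, 21]


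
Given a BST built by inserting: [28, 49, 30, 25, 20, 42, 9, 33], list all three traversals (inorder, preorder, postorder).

Tree insertion order: [28, 49, 30, 25, 20, 42, 9, 33]
Tree (level-order array): [28, 25, 49, 20, None, 30, None, 9, None, None, 42, None, None, 33]
Inorder (L, root, R): [9, 20, 25, 28, 30, 33, 42, 49]
Preorder (root, L, R): [28, 25, 20, 9, 49, 30, 42, 33]
Postorder (L, R, root): [9, 20, 25, 33, 42, 30, 49, 28]


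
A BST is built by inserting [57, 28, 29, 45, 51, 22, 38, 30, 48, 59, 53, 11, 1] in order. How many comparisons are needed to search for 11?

Search path for 11: 57 -> 28 -> 22 -> 11
Found: True
Comparisons: 4


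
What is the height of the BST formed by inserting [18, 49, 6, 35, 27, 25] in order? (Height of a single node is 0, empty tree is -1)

Insertion order: [18, 49, 6, 35, 27, 25]
Tree (level-order array): [18, 6, 49, None, None, 35, None, 27, None, 25]
Compute height bottom-up (empty subtree = -1):
  height(6) = 1 + max(-1, -1) = 0
  height(25) = 1 + max(-1, -1) = 0
  height(27) = 1 + max(0, -1) = 1
  height(35) = 1 + max(1, -1) = 2
  height(49) = 1 + max(2, -1) = 3
  height(18) = 1 + max(0, 3) = 4
Height = 4


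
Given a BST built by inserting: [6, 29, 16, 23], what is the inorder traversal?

Tree insertion order: [6, 29, 16, 23]
Tree (level-order array): [6, None, 29, 16, None, None, 23]
Inorder traversal: [6, 16, 23, 29]


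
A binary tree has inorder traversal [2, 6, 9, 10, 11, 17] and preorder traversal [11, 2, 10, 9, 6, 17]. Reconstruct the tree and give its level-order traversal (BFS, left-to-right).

Inorder:  [2, 6, 9, 10, 11, 17]
Preorder: [11, 2, 10, 9, 6, 17]
Algorithm: preorder visits root first, so consume preorder in order;
for each root, split the current inorder slice at that value into
left-subtree inorder and right-subtree inorder, then recurse.
Recursive splits:
  root=11; inorder splits into left=[2, 6, 9, 10], right=[17]
  root=2; inorder splits into left=[], right=[6, 9, 10]
  root=10; inorder splits into left=[6, 9], right=[]
  root=9; inorder splits into left=[6], right=[]
  root=6; inorder splits into left=[], right=[]
  root=17; inorder splits into left=[], right=[]
Reconstructed level-order: [11, 2, 17, 10, 9, 6]


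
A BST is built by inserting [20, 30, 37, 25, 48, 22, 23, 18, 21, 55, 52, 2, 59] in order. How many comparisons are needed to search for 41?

Search path for 41: 20 -> 30 -> 37 -> 48
Found: False
Comparisons: 4


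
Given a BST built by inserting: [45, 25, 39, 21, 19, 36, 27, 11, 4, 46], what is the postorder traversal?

Tree insertion order: [45, 25, 39, 21, 19, 36, 27, 11, 4, 46]
Tree (level-order array): [45, 25, 46, 21, 39, None, None, 19, None, 36, None, 11, None, 27, None, 4]
Postorder traversal: [4, 11, 19, 21, 27, 36, 39, 25, 46, 45]


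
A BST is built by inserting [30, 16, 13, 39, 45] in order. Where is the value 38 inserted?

Starting tree (level order): [30, 16, 39, 13, None, None, 45]
Insertion path: 30 -> 39
Result: insert 38 as left child of 39
Final tree (level order): [30, 16, 39, 13, None, 38, 45]


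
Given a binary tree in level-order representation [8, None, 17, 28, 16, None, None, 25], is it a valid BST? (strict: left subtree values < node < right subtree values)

Level-order array: [8, None, 17, 28, 16, None, None, 25]
Validate using subtree bounds (lo, hi): at each node, require lo < value < hi,
then recurse left with hi=value and right with lo=value.
Preorder trace (stopping at first violation):
  at node 8 with bounds (-inf, +inf): OK
  at node 17 with bounds (8, +inf): OK
  at node 28 with bounds (8, 17): VIOLATION
Node 28 violates its bound: not (8 < 28 < 17).
Result: Not a valid BST


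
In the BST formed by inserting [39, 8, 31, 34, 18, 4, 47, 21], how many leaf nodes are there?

Tree built from: [39, 8, 31, 34, 18, 4, 47, 21]
Tree (level-order array): [39, 8, 47, 4, 31, None, None, None, None, 18, 34, None, 21]
Rule: A leaf has 0 children.
Per-node child counts:
  node 39: 2 child(ren)
  node 8: 2 child(ren)
  node 4: 0 child(ren)
  node 31: 2 child(ren)
  node 18: 1 child(ren)
  node 21: 0 child(ren)
  node 34: 0 child(ren)
  node 47: 0 child(ren)
Matching nodes: [4, 21, 34, 47]
Count of leaf nodes: 4


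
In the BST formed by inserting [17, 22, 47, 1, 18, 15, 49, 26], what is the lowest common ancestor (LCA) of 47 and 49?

Tree insertion order: [17, 22, 47, 1, 18, 15, 49, 26]
Tree (level-order array): [17, 1, 22, None, 15, 18, 47, None, None, None, None, 26, 49]
In a BST, the LCA of p=47, q=49 is the first node v on the
root-to-leaf path with p <= v <= q (go left if both < v, right if both > v).
Walk from root:
  at 17: both 47 and 49 > 17, go right
  at 22: both 47 and 49 > 22, go right
  at 47: 47 <= 47 <= 49, this is the LCA
LCA = 47


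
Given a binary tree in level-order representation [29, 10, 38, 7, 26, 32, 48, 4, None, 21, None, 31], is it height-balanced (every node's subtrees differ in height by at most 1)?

Tree (level-order array): [29, 10, 38, 7, 26, 32, 48, 4, None, 21, None, 31]
Definition: a tree is height-balanced if, at every node, |h(left) - h(right)| <= 1 (empty subtree has height -1).
Bottom-up per-node check:
  node 4: h_left=-1, h_right=-1, diff=0 [OK], height=0
  node 7: h_left=0, h_right=-1, diff=1 [OK], height=1
  node 21: h_left=-1, h_right=-1, diff=0 [OK], height=0
  node 26: h_left=0, h_right=-1, diff=1 [OK], height=1
  node 10: h_left=1, h_right=1, diff=0 [OK], height=2
  node 31: h_left=-1, h_right=-1, diff=0 [OK], height=0
  node 32: h_left=0, h_right=-1, diff=1 [OK], height=1
  node 48: h_left=-1, h_right=-1, diff=0 [OK], height=0
  node 38: h_left=1, h_right=0, diff=1 [OK], height=2
  node 29: h_left=2, h_right=2, diff=0 [OK], height=3
All nodes satisfy the balance condition.
Result: Balanced


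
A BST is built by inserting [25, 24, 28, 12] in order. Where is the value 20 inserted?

Starting tree (level order): [25, 24, 28, 12]
Insertion path: 25 -> 24 -> 12
Result: insert 20 as right child of 12
Final tree (level order): [25, 24, 28, 12, None, None, None, None, 20]


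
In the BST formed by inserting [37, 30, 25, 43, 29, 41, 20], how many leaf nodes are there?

Tree built from: [37, 30, 25, 43, 29, 41, 20]
Tree (level-order array): [37, 30, 43, 25, None, 41, None, 20, 29]
Rule: A leaf has 0 children.
Per-node child counts:
  node 37: 2 child(ren)
  node 30: 1 child(ren)
  node 25: 2 child(ren)
  node 20: 0 child(ren)
  node 29: 0 child(ren)
  node 43: 1 child(ren)
  node 41: 0 child(ren)
Matching nodes: [20, 29, 41]
Count of leaf nodes: 3


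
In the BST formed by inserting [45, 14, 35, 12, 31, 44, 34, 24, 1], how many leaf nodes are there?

Tree built from: [45, 14, 35, 12, 31, 44, 34, 24, 1]
Tree (level-order array): [45, 14, None, 12, 35, 1, None, 31, 44, None, None, 24, 34]
Rule: A leaf has 0 children.
Per-node child counts:
  node 45: 1 child(ren)
  node 14: 2 child(ren)
  node 12: 1 child(ren)
  node 1: 0 child(ren)
  node 35: 2 child(ren)
  node 31: 2 child(ren)
  node 24: 0 child(ren)
  node 34: 0 child(ren)
  node 44: 0 child(ren)
Matching nodes: [1, 24, 34, 44]
Count of leaf nodes: 4


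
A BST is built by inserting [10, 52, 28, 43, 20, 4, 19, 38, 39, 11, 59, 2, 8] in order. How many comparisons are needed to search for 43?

Search path for 43: 10 -> 52 -> 28 -> 43
Found: True
Comparisons: 4


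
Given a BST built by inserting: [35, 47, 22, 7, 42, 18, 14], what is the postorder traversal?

Tree insertion order: [35, 47, 22, 7, 42, 18, 14]
Tree (level-order array): [35, 22, 47, 7, None, 42, None, None, 18, None, None, 14]
Postorder traversal: [14, 18, 7, 22, 42, 47, 35]


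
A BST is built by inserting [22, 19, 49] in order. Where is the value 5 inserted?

Starting tree (level order): [22, 19, 49]
Insertion path: 22 -> 19
Result: insert 5 as left child of 19
Final tree (level order): [22, 19, 49, 5]


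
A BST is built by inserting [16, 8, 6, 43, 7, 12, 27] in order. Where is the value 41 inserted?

Starting tree (level order): [16, 8, 43, 6, 12, 27, None, None, 7]
Insertion path: 16 -> 43 -> 27
Result: insert 41 as right child of 27
Final tree (level order): [16, 8, 43, 6, 12, 27, None, None, 7, None, None, None, 41]


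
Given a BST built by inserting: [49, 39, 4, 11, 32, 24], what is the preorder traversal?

Tree insertion order: [49, 39, 4, 11, 32, 24]
Tree (level-order array): [49, 39, None, 4, None, None, 11, None, 32, 24]
Preorder traversal: [49, 39, 4, 11, 32, 24]


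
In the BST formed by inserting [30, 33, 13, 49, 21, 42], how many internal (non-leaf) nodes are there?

Tree built from: [30, 33, 13, 49, 21, 42]
Tree (level-order array): [30, 13, 33, None, 21, None, 49, None, None, 42]
Rule: An internal node has at least one child.
Per-node child counts:
  node 30: 2 child(ren)
  node 13: 1 child(ren)
  node 21: 0 child(ren)
  node 33: 1 child(ren)
  node 49: 1 child(ren)
  node 42: 0 child(ren)
Matching nodes: [30, 13, 33, 49]
Count of internal (non-leaf) nodes: 4


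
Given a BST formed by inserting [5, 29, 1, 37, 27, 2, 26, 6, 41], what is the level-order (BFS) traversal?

Tree insertion order: [5, 29, 1, 37, 27, 2, 26, 6, 41]
Tree (level-order array): [5, 1, 29, None, 2, 27, 37, None, None, 26, None, None, 41, 6]
BFS from the root, enqueuing left then right child of each popped node:
  queue [5] -> pop 5, enqueue [1, 29], visited so far: [5]
  queue [1, 29] -> pop 1, enqueue [2], visited so far: [5, 1]
  queue [29, 2] -> pop 29, enqueue [27, 37], visited so far: [5, 1, 29]
  queue [2, 27, 37] -> pop 2, enqueue [none], visited so far: [5, 1, 29, 2]
  queue [27, 37] -> pop 27, enqueue [26], visited so far: [5, 1, 29, 2, 27]
  queue [37, 26] -> pop 37, enqueue [41], visited so far: [5, 1, 29, 2, 27, 37]
  queue [26, 41] -> pop 26, enqueue [6], visited so far: [5, 1, 29, 2, 27, 37, 26]
  queue [41, 6] -> pop 41, enqueue [none], visited so far: [5, 1, 29, 2, 27, 37, 26, 41]
  queue [6] -> pop 6, enqueue [none], visited so far: [5, 1, 29, 2, 27, 37, 26, 41, 6]
Result: [5, 1, 29, 2, 27, 37, 26, 41, 6]


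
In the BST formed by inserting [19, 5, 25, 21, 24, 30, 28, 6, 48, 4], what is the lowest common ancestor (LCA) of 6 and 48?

Tree insertion order: [19, 5, 25, 21, 24, 30, 28, 6, 48, 4]
Tree (level-order array): [19, 5, 25, 4, 6, 21, 30, None, None, None, None, None, 24, 28, 48]
In a BST, the LCA of p=6, q=48 is the first node v on the
root-to-leaf path with p <= v <= q (go left if both < v, right if both > v).
Walk from root:
  at 19: 6 <= 19 <= 48, this is the LCA
LCA = 19


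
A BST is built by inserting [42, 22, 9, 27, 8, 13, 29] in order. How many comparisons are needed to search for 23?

Search path for 23: 42 -> 22 -> 27
Found: False
Comparisons: 3


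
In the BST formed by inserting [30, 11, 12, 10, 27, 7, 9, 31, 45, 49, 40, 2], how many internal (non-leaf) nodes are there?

Tree built from: [30, 11, 12, 10, 27, 7, 9, 31, 45, 49, 40, 2]
Tree (level-order array): [30, 11, 31, 10, 12, None, 45, 7, None, None, 27, 40, 49, 2, 9]
Rule: An internal node has at least one child.
Per-node child counts:
  node 30: 2 child(ren)
  node 11: 2 child(ren)
  node 10: 1 child(ren)
  node 7: 2 child(ren)
  node 2: 0 child(ren)
  node 9: 0 child(ren)
  node 12: 1 child(ren)
  node 27: 0 child(ren)
  node 31: 1 child(ren)
  node 45: 2 child(ren)
  node 40: 0 child(ren)
  node 49: 0 child(ren)
Matching nodes: [30, 11, 10, 7, 12, 31, 45]
Count of internal (non-leaf) nodes: 7


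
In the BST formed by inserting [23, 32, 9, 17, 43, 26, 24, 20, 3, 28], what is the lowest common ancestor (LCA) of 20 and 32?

Tree insertion order: [23, 32, 9, 17, 43, 26, 24, 20, 3, 28]
Tree (level-order array): [23, 9, 32, 3, 17, 26, 43, None, None, None, 20, 24, 28]
In a BST, the LCA of p=20, q=32 is the first node v on the
root-to-leaf path with p <= v <= q (go left if both < v, right if both > v).
Walk from root:
  at 23: 20 <= 23 <= 32, this is the LCA
LCA = 23


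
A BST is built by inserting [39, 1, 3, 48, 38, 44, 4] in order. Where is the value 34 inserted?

Starting tree (level order): [39, 1, 48, None, 3, 44, None, None, 38, None, None, 4]
Insertion path: 39 -> 1 -> 3 -> 38 -> 4
Result: insert 34 as right child of 4
Final tree (level order): [39, 1, 48, None, 3, 44, None, None, 38, None, None, 4, None, None, 34]


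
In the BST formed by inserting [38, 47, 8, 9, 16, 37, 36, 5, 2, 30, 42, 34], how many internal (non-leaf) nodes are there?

Tree built from: [38, 47, 8, 9, 16, 37, 36, 5, 2, 30, 42, 34]
Tree (level-order array): [38, 8, 47, 5, 9, 42, None, 2, None, None, 16, None, None, None, None, None, 37, 36, None, 30, None, None, 34]
Rule: An internal node has at least one child.
Per-node child counts:
  node 38: 2 child(ren)
  node 8: 2 child(ren)
  node 5: 1 child(ren)
  node 2: 0 child(ren)
  node 9: 1 child(ren)
  node 16: 1 child(ren)
  node 37: 1 child(ren)
  node 36: 1 child(ren)
  node 30: 1 child(ren)
  node 34: 0 child(ren)
  node 47: 1 child(ren)
  node 42: 0 child(ren)
Matching nodes: [38, 8, 5, 9, 16, 37, 36, 30, 47]
Count of internal (non-leaf) nodes: 9


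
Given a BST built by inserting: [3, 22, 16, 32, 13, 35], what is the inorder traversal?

Tree insertion order: [3, 22, 16, 32, 13, 35]
Tree (level-order array): [3, None, 22, 16, 32, 13, None, None, 35]
Inorder traversal: [3, 13, 16, 22, 32, 35]


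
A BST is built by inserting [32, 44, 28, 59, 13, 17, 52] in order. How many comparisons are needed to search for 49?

Search path for 49: 32 -> 44 -> 59 -> 52
Found: False
Comparisons: 4


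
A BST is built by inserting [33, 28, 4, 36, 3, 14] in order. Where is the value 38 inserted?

Starting tree (level order): [33, 28, 36, 4, None, None, None, 3, 14]
Insertion path: 33 -> 36
Result: insert 38 as right child of 36
Final tree (level order): [33, 28, 36, 4, None, None, 38, 3, 14]


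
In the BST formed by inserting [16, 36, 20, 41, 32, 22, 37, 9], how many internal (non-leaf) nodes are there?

Tree built from: [16, 36, 20, 41, 32, 22, 37, 9]
Tree (level-order array): [16, 9, 36, None, None, 20, 41, None, 32, 37, None, 22]
Rule: An internal node has at least one child.
Per-node child counts:
  node 16: 2 child(ren)
  node 9: 0 child(ren)
  node 36: 2 child(ren)
  node 20: 1 child(ren)
  node 32: 1 child(ren)
  node 22: 0 child(ren)
  node 41: 1 child(ren)
  node 37: 0 child(ren)
Matching nodes: [16, 36, 20, 32, 41]
Count of internal (non-leaf) nodes: 5


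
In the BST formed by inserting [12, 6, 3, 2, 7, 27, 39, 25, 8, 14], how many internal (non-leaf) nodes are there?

Tree built from: [12, 6, 3, 2, 7, 27, 39, 25, 8, 14]
Tree (level-order array): [12, 6, 27, 3, 7, 25, 39, 2, None, None, 8, 14]
Rule: An internal node has at least one child.
Per-node child counts:
  node 12: 2 child(ren)
  node 6: 2 child(ren)
  node 3: 1 child(ren)
  node 2: 0 child(ren)
  node 7: 1 child(ren)
  node 8: 0 child(ren)
  node 27: 2 child(ren)
  node 25: 1 child(ren)
  node 14: 0 child(ren)
  node 39: 0 child(ren)
Matching nodes: [12, 6, 3, 7, 27, 25]
Count of internal (non-leaf) nodes: 6


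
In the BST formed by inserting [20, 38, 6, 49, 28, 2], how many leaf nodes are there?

Tree built from: [20, 38, 6, 49, 28, 2]
Tree (level-order array): [20, 6, 38, 2, None, 28, 49]
Rule: A leaf has 0 children.
Per-node child counts:
  node 20: 2 child(ren)
  node 6: 1 child(ren)
  node 2: 0 child(ren)
  node 38: 2 child(ren)
  node 28: 0 child(ren)
  node 49: 0 child(ren)
Matching nodes: [2, 28, 49]
Count of leaf nodes: 3


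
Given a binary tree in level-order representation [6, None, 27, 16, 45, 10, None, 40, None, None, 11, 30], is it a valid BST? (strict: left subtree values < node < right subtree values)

Level-order array: [6, None, 27, 16, 45, 10, None, 40, None, None, 11, 30]
Validate using subtree bounds (lo, hi): at each node, require lo < value < hi,
then recurse left with hi=value and right with lo=value.
Preorder trace (stopping at first violation):
  at node 6 with bounds (-inf, +inf): OK
  at node 27 with bounds (6, +inf): OK
  at node 16 with bounds (6, 27): OK
  at node 10 with bounds (6, 16): OK
  at node 11 with bounds (10, 16): OK
  at node 45 with bounds (27, +inf): OK
  at node 40 with bounds (27, 45): OK
  at node 30 with bounds (27, 40): OK
No violation found at any node.
Result: Valid BST


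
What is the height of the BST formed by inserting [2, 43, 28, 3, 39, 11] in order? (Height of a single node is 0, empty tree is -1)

Insertion order: [2, 43, 28, 3, 39, 11]
Tree (level-order array): [2, None, 43, 28, None, 3, 39, None, 11]
Compute height bottom-up (empty subtree = -1):
  height(11) = 1 + max(-1, -1) = 0
  height(3) = 1 + max(-1, 0) = 1
  height(39) = 1 + max(-1, -1) = 0
  height(28) = 1 + max(1, 0) = 2
  height(43) = 1 + max(2, -1) = 3
  height(2) = 1 + max(-1, 3) = 4
Height = 4


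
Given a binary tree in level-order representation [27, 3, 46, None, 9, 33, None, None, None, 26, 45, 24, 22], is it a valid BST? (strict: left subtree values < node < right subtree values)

Level-order array: [27, 3, 46, None, 9, 33, None, None, None, 26, 45, 24, 22]
Validate using subtree bounds (lo, hi): at each node, require lo < value < hi,
then recurse left with hi=value and right with lo=value.
Preorder trace (stopping at first violation):
  at node 27 with bounds (-inf, +inf): OK
  at node 3 with bounds (-inf, 27): OK
  at node 9 with bounds (3, 27): OK
  at node 46 with bounds (27, +inf): OK
  at node 33 with bounds (27, 46): OK
  at node 26 with bounds (27, 33): VIOLATION
Node 26 violates its bound: not (27 < 26 < 33).
Result: Not a valid BST


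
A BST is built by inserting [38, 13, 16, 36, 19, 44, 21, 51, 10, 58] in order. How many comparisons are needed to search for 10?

Search path for 10: 38 -> 13 -> 10
Found: True
Comparisons: 3


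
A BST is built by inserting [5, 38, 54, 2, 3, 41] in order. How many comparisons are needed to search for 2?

Search path for 2: 5 -> 2
Found: True
Comparisons: 2


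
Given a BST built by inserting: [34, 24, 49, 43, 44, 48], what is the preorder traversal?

Tree insertion order: [34, 24, 49, 43, 44, 48]
Tree (level-order array): [34, 24, 49, None, None, 43, None, None, 44, None, 48]
Preorder traversal: [34, 24, 49, 43, 44, 48]


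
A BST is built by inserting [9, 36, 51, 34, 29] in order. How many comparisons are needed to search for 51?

Search path for 51: 9 -> 36 -> 51
Found: True
Comparisons: 3


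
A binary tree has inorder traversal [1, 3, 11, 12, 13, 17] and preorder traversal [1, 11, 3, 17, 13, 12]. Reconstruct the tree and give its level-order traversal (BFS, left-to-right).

Inorder:  [1, 3, 11, 12, 13, 17]
Preorder: [1, 11, 3, 17, 13, 12]
Algorithm: preorder visits root first, so consume preorder in order;
for each root, split the current inorder slice at that value into
left-subtree inorder and right-subtree inorder, then recurse.
Recursive splits:
  root=1; inorder splits into left=[], right=[3, 11, 12, 13, 17]
  root=11; inorder splits into left=[3], right=[12, 13, 17]
  root=3; inorder splits into left=[], right=[]
  root=17; inorder splits into left=[12, 13], right=[]
  root=13; inorder splits into left=[12], right=[]
  root=12; inorder splits into left=[], right=[]
Reconstructed level-order: [1, 11, 3, 17, 13, 12]


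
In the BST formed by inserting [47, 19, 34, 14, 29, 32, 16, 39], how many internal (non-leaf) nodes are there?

Tree built from: [47, 19, 34, 14, 29, 32, 16, 39]
Tree (level-order array): [47, 19, None, 14, 34, None, 16, 29, 39, None, None, None, 32]
Rule: An internal node has at least one child.
Per-node child counts:
  node 47: 1 child(ren)
  node 19: 2 child(ren)
  node 14: 1 child(ren)
  node 16: 0 child(ren)
  node 34: 2 child(ren)
  node 29: 1 child(ren)
  node 32: 0 child(ren)
  node 39: 0 child(ren)
Matching nodes: [47, 19, 14, 34, 29]
Count of internal (non-leaf) nodes: 5
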